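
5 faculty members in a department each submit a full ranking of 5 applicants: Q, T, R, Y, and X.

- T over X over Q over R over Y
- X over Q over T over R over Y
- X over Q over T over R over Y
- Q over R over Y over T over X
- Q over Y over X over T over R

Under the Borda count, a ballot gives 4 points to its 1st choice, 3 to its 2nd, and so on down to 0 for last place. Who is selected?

Borda scores:
  Q: 2 + 3 + 3 + 4 + 4 = 16
  T: 4 + 2 + 2 + 1 + 1 = 10
  R: 1 + 1 + 1 + 3 + 0 = 6
  Y: 0 + 0 + 0 + 2 + 3 = 5
  X: 3 + 4 + 4 + 0 + 2 = 13
Q has the highest total.

Q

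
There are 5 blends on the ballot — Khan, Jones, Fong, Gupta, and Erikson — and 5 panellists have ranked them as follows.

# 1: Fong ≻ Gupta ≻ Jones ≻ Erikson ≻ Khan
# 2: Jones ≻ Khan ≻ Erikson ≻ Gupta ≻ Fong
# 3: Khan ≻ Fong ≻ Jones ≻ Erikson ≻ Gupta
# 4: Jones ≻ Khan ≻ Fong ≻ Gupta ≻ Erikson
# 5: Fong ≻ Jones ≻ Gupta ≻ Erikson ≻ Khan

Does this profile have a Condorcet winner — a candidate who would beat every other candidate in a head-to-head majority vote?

Head-to-head results (5 voters total):
Khan vs Jones: Jones wins 4–1.
Khan vs Fong: Khan wins 3–2.
Khan vs Gupta: Khan wins 3–2.
Khan vs Erikson: Khan wins 3–2.
Jones vs Fong: Fong wins 3–2.
Jones vs Gupta: Jones wins 4–1.
Jones vs Erikson: Jones wins 5–0.
Fong vs Gupta: Fong wins 4–1.
Fong vs Erikson: Fong wins 4–1.
Gupta vs Erikson: Gupta wins 3–2.
No candidate beats all others: Khan beats Fong beats Jones beats Khan, a majority cycle.

No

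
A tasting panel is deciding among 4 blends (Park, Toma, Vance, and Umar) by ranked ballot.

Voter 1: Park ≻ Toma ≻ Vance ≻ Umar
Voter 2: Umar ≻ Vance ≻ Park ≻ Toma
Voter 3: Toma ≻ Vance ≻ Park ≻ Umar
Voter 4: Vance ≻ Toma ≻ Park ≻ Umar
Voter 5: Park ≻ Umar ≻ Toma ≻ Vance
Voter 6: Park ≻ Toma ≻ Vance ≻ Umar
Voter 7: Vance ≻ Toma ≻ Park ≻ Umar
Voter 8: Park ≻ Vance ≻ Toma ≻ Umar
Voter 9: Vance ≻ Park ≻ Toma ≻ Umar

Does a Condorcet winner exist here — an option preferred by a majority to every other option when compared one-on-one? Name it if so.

Vance

Head-to-head results (9 voters total):
Park vs Toma: Park wins 6–3.
Park vs Vance: Vance wins 5–4.
Park vs Umar: Park wins 8–1.
Toma vs Vance: Vance wins 5–4.
Toma vs Umar: Toma wins 7–2.
Vance vs Umar: Vance wins 7–2.
Vance beats each rival — Park (5–4), Toma (5–4), Umar (7–2) — so Vance is the Condorcet winner.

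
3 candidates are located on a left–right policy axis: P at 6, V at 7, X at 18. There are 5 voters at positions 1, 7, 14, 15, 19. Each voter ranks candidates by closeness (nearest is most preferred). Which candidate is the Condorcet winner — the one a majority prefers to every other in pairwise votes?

With single-peaked preferences on a line, the Condorcet winner is the candidate closest to the median voter.
The median voter (position 14) is closest to X at 18.
Check: X vs V — voters closer to X: 3 of 5.

X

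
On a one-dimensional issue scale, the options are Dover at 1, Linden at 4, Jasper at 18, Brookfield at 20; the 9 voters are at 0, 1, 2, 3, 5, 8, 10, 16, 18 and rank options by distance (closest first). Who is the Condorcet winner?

Linden

With single-peaked preferences on a line, the Condorcet winner is the candidate closest to the median voter.
The median voter (position 5) is closest to Linden at 4.
Check: Linden vs Brookfield — voters closer to Linden: 7 of 9.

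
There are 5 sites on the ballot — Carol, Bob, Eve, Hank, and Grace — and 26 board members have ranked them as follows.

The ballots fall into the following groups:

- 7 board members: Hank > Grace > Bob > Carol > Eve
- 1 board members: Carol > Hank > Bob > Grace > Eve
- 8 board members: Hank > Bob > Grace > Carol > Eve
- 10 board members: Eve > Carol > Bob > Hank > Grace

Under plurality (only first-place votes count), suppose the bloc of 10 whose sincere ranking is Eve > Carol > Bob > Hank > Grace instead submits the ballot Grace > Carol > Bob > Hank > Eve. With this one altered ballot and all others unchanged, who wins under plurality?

Hank

First-place totals with the altered ballot: Carol 1, Bob 0, Eve 0, Hank 15, Grace 10.
The winner is unchanged: still Hank.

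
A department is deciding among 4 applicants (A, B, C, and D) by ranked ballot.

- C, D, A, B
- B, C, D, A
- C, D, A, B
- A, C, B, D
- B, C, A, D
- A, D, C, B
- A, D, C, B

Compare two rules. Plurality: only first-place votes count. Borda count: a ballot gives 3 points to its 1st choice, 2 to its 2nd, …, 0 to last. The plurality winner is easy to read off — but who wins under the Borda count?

C

Plurality first-place counts: A 3, B 2, C 2, D 0 → A.
Borda totals: A 12, B 7, C 14, D 9 → C.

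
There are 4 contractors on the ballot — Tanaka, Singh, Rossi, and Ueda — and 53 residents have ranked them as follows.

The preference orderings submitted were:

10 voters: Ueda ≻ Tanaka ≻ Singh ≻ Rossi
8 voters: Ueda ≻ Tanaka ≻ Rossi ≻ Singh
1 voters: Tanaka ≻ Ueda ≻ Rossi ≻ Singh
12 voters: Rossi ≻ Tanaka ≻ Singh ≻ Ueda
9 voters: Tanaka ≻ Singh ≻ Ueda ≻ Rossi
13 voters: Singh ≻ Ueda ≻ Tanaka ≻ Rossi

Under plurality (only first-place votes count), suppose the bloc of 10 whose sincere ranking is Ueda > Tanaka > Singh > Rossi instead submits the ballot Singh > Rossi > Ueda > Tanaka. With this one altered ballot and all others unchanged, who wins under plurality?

Singh

First-place totals with the altered ballot: Tanaka 10, Singh 23, Rossi 12, Ueda 8.
The switch changes the winner from Ueda to Singh.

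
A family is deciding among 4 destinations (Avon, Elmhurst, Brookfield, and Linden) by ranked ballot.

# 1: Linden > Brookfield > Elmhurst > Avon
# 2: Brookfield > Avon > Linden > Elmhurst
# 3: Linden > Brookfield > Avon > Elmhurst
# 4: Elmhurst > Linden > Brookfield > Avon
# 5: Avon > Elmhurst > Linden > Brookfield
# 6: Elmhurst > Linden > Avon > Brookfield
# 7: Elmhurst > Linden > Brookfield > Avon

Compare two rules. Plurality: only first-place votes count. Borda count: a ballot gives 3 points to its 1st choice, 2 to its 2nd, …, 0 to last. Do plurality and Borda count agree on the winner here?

Plurality first-place counts: Avon 1, Elmhurst 3, Brookfield 1, Linden 2 → Elmhurst.
Borda totals: Avon 7, Elmhurst 12, Brookfield 9, Linden 14 → Linden.
The two rules disagree: plurality picks Elmhurst, Borda picks Linden.

No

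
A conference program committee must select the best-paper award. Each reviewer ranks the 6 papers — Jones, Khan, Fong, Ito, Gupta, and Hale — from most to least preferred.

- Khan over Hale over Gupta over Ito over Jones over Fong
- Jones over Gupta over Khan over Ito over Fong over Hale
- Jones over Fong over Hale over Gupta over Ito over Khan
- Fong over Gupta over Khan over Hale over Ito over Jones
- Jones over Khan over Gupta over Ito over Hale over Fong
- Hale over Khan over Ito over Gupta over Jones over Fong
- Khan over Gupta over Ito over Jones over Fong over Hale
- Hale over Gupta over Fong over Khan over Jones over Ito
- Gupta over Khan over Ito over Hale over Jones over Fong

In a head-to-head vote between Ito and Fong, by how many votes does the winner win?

Ballots ranking Ito above Fong: 6.
Ballots ranking Fong above Ito: 3.
Ito wins 6–3, a margin of 3.

3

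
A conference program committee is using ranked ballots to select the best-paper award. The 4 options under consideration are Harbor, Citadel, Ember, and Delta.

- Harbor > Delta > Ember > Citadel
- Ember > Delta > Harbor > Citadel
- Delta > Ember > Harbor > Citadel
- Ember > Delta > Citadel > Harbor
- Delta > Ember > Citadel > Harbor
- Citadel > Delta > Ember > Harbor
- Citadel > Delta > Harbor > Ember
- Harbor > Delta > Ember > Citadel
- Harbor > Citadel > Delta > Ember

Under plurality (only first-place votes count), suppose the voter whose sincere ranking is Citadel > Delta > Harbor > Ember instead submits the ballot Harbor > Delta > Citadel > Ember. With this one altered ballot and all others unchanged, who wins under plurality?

Harbor

First-place totals with the altered ballot: Harbor 4, Citadel 1, Ember 2, Delta 2.
The winner is unchanged: still Harbor.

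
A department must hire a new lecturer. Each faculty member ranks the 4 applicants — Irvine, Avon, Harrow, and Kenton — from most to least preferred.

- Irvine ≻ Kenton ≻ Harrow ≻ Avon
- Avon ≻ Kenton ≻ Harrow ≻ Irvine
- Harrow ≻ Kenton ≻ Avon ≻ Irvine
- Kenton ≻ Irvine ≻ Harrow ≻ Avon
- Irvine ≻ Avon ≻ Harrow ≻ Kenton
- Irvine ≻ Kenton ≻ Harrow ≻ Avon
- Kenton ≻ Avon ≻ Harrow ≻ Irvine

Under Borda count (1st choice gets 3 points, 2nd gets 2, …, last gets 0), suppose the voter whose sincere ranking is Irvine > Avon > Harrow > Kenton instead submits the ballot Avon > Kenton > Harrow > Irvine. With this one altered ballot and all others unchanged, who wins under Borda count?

Kenton

Borda totals with the altered ballot: Irvine 8, Avon 9, Harrow 9, Kenton 16.
The winner is unchanged: still Kenton.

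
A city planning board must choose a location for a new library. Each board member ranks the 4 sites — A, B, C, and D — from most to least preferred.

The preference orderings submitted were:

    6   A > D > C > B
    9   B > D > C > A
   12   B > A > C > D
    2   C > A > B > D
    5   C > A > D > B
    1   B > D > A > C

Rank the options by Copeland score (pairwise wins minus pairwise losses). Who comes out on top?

Pairwise results:
  A vs B: B wins 22–13.
  A vs C: A wins 19–16.
  A vs D: A wins 25–10.
  B vs C: B wins 22–13.
  B vs D: B wins 24–11.
  C vs D: C wins 19–16.
Copeland scores (wins − losses):
  A: 2 − 1 = 1
  B: 3 − 0 = 3
  C: 1 − 2 = -1
  D: 0 − 3 = -3
B has the best Copeland score.

B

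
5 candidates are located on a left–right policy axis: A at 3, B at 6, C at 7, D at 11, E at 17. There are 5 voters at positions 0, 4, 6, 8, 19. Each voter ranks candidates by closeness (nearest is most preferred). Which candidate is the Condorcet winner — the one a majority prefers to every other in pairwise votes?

With single-peaked preferences on a line, the Condorcet winner is the candidate closest to the median voter.
The median voter (position 6) is closest to B at 6.
Check: B vs E — voters closer to B: 4 of 5.

B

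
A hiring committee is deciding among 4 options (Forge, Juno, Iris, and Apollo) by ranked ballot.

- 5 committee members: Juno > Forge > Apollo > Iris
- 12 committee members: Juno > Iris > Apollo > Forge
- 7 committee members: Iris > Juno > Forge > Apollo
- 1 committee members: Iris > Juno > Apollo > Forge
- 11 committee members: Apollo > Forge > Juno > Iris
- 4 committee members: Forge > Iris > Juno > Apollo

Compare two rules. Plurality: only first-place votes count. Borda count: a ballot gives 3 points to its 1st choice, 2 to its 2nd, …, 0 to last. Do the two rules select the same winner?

Plurality first-place counts: Forge 4, Juno 17, Iris 8, Apollo 11 → Juno.
Borda totals: Forge 51, Juno 82, Iris 56, Apollo 51 → Juno.
The two rules agree on Juno.

Yes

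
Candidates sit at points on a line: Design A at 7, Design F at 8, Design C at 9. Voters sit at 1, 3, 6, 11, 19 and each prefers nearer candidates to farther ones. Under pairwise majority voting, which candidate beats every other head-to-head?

Design A

With single-peaked preferences on a line, the Condorcet winner is the candidate closest to the median voter.
The median voter (position 6) is closest to Design A at 7.
Check: Design A vs Design F — voters closer to Design A: 3 of 5.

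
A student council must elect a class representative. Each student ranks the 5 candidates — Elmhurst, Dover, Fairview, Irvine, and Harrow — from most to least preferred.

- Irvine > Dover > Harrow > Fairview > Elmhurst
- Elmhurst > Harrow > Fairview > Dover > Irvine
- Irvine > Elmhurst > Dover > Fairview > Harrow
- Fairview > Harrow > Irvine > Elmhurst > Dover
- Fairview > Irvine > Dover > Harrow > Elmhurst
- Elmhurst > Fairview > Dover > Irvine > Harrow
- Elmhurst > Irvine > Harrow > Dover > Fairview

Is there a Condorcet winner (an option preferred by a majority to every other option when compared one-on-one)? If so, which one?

No Condorcet winner

Head-to-head results (7 voters total):
Elmhurst vs Dover: Elmhurst wins 5–2.
Elmhurst vs Fairview: Elmhurst wins 4–3.
Elmhurst vs Irvine: Irvine wins 4–3.
Elmhurst vs Harrow: Elmhurst wins 4–3.
Dover vs Fairview: Fairview wins 4–3.
Dover vs Irvine: Irvine wins 5–2.
Dover vs Harrow: Dover wins 4–3.
Fairview vs Irvine: Fairview wins 4–3.
Fairview vs Harrow: Fairview wins 4–3.
Irvine vs Harrow: Irvine wins 5–2.
No candidate beats all others: Elmhurst beats Fairview beats Irvine beats Elmhurst, a majority cycle.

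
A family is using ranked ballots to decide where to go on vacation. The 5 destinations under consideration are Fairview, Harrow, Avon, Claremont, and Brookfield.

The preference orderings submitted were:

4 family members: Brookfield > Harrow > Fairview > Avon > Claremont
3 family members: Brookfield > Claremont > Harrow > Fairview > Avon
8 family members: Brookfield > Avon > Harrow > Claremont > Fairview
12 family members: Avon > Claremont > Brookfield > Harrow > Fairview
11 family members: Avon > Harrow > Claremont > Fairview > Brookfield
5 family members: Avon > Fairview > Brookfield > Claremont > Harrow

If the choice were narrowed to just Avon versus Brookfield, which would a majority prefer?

Avon

Ballots ranking Avon above Brookfield: 12+11+5 = 28.
Ballots ranking Brookfield above Avon: 4+3+8 = 15.
Avon wins the head-to-head, 28–15.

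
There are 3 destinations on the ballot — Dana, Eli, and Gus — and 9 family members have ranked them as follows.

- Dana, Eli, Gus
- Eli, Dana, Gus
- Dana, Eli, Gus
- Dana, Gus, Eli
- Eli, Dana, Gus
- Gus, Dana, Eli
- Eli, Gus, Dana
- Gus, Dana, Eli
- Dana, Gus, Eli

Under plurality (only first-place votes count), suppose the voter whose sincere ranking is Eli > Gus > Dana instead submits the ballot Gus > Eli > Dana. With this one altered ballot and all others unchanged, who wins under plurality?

First-place totals with the altered ballot: Dana 4, Eli 2, Gus 3.
The winner is unchanged: still Dana.

Dana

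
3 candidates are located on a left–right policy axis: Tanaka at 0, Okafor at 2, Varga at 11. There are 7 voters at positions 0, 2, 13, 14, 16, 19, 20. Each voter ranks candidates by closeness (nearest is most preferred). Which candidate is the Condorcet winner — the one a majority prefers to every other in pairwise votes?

Varga

With single-peaked preferences on a line, the Condorcet winner is the candidate closest to the median voter.
The median voter (position 14) is closest to Varga at 11.
Check: Varga vs Okafor — voters closer to Varga: 5 of 7.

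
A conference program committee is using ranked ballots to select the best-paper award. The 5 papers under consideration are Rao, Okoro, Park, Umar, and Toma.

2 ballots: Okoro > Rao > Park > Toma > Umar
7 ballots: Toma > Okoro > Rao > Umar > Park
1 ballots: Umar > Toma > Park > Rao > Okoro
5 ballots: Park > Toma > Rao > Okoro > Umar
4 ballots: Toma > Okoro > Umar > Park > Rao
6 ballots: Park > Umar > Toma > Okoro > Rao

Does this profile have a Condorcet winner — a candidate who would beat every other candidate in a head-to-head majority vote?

Head-to-head results (25 voters total):
Rao vs Okoro: Okoro wins 19–6.
Rao vs Park: Park wins 16–9.
Rao vs Umar: Rao wins 14–11.
Rao vs Toma: Toma wins 23–2.
Okoro vs Park: Okoro wins 13–12.
Okoro vs Umar: Okoro wins 18–7.
Okoro vs Toma: Toma wins 23–2.
Park vs Umar: Park wins 13–12.
Park vs Toma: Park wins 13–12.
Umar vs Toma: Toma wins 18–7.
No candidate beats all others: Okoro beats Park beats Toma beats Okoro, a majority cycle.

No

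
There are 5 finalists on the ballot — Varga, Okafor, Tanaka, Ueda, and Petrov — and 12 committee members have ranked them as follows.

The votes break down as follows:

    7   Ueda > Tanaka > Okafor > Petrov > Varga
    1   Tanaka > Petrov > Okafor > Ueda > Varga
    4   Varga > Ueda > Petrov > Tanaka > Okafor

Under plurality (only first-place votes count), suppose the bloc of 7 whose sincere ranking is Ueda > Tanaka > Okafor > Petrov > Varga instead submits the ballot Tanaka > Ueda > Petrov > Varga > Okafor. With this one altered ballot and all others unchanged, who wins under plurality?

First-place totals with the altered ballot: Varga 4, Okafor 0, Tanaka 8, Ueda 0, Petrov 0.
The switch changes the winner from Ueda to Tanaka.

Tanaka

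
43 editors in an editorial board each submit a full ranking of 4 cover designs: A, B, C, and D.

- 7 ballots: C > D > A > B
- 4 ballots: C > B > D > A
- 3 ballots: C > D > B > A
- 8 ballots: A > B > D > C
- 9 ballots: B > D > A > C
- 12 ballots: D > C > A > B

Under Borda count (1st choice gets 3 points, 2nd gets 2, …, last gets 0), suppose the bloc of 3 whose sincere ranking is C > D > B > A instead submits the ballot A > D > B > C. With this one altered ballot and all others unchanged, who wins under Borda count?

D

Borda totals with the altered ballot: A 61, B 54, C 57, D 86.
The winner is unchanged: still D.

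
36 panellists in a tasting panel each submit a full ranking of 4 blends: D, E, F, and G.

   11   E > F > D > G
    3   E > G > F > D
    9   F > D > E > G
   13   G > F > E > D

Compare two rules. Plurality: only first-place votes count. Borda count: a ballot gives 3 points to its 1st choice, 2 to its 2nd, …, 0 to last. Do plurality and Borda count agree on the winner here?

No

Plurality first-place counts: D 0, E 14, F 9, G 13 → E.
Borda totals: D 29, E 64, F 78, G 45 → F.
The two rules disagree: plurality picks E, Borda picks F.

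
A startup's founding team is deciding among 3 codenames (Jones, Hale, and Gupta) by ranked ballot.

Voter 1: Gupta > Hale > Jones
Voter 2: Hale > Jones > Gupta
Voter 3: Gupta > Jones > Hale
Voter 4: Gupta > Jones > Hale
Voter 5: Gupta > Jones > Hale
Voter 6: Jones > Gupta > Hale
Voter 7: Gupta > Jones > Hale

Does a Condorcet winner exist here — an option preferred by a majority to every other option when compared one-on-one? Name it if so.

Head-to-head results (7 voters total):
Jones vs Hale: Jones wins 5–2.
Jones vs Gupta: Gupta wins 5–2.
Hale vs Gupta: Gupta wins 6–1.
Gupta beats each rival — Jones (5–2), Hale (6–1) — so Gupta is the Condorcet winner.

Gupta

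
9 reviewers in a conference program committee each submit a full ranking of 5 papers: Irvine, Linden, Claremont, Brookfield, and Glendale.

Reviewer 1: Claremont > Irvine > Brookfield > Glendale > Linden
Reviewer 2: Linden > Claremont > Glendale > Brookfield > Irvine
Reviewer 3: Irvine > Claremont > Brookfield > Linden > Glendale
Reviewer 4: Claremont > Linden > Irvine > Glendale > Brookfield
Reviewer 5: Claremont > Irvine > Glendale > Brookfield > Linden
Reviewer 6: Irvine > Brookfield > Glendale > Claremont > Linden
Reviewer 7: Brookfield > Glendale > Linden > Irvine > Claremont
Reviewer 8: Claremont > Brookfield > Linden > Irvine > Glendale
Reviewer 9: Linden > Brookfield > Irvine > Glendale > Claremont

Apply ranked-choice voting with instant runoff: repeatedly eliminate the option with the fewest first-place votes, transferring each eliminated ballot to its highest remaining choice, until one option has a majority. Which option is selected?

Claremont

Round 1: Claremont 4, Irvine 2, Linden 2, Brookfield 1, Glendale 0. Glendale has the fewest and is eliminated.
Round 2: Claremont 4, Irvine 2, Linden 2, Brookfield 1. Brookfield has the fewest and is eliminated.
Round 3: Claremont 4, Linden 3, Irvine 2. Irvine has the fewest and is eliminated.
Round 4: Claremont 6, Linden 3. Claremont has a majority.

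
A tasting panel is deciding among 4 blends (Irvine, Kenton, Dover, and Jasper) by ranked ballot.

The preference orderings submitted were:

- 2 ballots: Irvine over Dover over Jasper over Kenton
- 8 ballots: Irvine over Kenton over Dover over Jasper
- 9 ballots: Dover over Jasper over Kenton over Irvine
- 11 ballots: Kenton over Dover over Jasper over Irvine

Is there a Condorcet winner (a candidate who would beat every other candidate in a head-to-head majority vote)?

Head-to-head results (30 voters total):
Irvine vs Kenton: Kenton wins 20–10.
Irvine vs Dover: Dover wins 20–10.
Irvine vs Jasper: Jasper wins 20–10.
Kenton vs Dover: Kenton wins 19–11.
Kenton vs Jasper: Kenton wins 19–11.
Dover vs Jasper: Dover wins 30–0.
Kenton beats each rival — Irvine (20–10), Dover (19–11), Jasper (19–11) — so Kenton is the Condorcet winner.

Yes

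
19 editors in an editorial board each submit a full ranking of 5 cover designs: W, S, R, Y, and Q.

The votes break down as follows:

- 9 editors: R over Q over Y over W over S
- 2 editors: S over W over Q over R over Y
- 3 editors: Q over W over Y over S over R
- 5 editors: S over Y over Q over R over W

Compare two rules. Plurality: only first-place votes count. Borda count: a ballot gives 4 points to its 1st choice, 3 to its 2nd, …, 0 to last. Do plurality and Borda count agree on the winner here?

No

Plurality first-place counts: W 0, S 7, R 9, Y 0, Q 3 → R.
Borda totals: W 24, S 31, R 43, Y 39, Q 53 → Q.
The two rules disagree: plurality picks R, Borda picks Q.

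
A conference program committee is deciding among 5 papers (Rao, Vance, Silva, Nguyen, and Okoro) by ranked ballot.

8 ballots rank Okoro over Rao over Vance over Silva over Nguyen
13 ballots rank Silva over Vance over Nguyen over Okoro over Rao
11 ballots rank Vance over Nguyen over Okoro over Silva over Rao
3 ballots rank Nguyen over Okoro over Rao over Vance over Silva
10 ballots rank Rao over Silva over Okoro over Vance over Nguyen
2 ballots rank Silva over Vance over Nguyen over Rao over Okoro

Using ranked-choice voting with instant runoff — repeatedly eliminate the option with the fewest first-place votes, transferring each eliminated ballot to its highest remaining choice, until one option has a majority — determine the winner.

Silva

Round 1: Silva 15, Vance 11, Rao 10, Okoro 8, Nguyen 3. Nguyen has the fewest and is eliminated.
Round 2: Silva 15, Vance 11, Okoro 11, Rao 10. Rao has the fewest and is eliminated.
Round 3: Silva 25, Vance 11, Okoro 11. Silva has a majority.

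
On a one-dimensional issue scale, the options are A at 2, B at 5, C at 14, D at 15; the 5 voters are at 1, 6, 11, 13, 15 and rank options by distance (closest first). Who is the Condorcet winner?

With single-peaked preferences on a line, the Condorcet winner is the candidate closest to the median voter.
The median voter (position 11) is closest to C at 14.
Check: C vs A — voters closer to C: 3 of 5.

C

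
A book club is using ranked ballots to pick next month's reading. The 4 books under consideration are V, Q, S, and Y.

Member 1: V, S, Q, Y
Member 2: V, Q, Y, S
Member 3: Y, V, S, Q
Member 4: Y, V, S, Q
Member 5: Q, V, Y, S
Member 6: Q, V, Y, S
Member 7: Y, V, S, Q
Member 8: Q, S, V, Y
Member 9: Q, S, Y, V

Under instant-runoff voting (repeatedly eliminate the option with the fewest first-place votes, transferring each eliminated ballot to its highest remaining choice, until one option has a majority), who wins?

Q

Round 1: Q 4, Y 3, V 2, S 0. S has the fewest and is eliminated.
Round 2: Q 4, Y 3, V 2. V has the fewest and is eliminated.
Round 3: Q 6, Y 3. Q has a majority.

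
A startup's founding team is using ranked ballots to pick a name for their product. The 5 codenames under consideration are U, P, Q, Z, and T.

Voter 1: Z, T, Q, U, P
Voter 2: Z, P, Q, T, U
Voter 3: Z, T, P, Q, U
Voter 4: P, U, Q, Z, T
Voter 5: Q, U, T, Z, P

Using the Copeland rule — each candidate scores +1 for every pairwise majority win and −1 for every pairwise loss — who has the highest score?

Z

Pairwise results:
  U vs P: P wins 3–2.
  U vs Q: Q wins 4–1.
  U vs Z: Z wins 3–2.
  U vs T: T wins 3–2.
  P vs Q: P wins 3–2.
  P vs Z: Z wins 4–1.
  P vs T: T wins 3–2.
  Q vs Z: Z wins 3–2.
  Q vs T: Q wins 3–2.
  Z vs T: Z wins 4–1.
Copeland scores (wins − losses):
  U: 0 − 4 = -4
  P: 2 − 2 = 0
  Q: 2 − 2 = 0
  Z: 4 − 0 = 4
  T: 2 − 2 = 0
Z has the best Copeland score.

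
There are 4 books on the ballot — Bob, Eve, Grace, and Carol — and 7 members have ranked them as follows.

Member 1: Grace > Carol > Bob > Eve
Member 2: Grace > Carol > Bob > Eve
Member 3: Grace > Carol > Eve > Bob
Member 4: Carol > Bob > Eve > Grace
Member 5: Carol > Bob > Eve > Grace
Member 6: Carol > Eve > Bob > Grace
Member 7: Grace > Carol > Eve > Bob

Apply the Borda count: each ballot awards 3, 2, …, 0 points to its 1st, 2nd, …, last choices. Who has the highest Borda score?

Carol

Borda scores:
  Bob: 1 + 1 + 0 + 2 + 2 + 1 + 0 = 7
  Eve: 0 + 0 + 1 + 1 + 1 + 2 + 1 = 6
  Grace: 3 + 3 + 3 + 0 + 0 + 0 + 3 = 12
  Carol: 2 + 2 + 2 + 3 + 3 + 3 + 2 = 17
Carol has the highest total.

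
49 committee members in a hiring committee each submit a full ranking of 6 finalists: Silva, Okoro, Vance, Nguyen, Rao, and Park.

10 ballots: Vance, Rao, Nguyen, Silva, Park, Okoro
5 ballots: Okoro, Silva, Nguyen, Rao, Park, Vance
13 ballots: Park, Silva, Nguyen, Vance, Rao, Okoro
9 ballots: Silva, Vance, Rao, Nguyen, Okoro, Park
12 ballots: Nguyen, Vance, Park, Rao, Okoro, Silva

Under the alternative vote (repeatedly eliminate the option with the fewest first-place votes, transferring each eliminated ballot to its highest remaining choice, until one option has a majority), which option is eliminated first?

Round 1: Park 13, Nguyen 12, Vance 10, Silva 9, Okoro 5, Rao 0. Rao has the fewest and is eliminated.
Round 2: Park 13, Nguyen 12, Vance 10, Silva 9, Okoro 5. Okoro has the fewest and is eliminated.
Round 3: Silva 14, Park 13, Nguyen 12, Vance 10. Vance has the fewest and is eliminated.
Round 4: Nguyen 22, Silva 14, Park 13. Park has the fewest and is eliminated.
Round 5: Silva 27, Nguyen 22. Silva has a majority.

Rao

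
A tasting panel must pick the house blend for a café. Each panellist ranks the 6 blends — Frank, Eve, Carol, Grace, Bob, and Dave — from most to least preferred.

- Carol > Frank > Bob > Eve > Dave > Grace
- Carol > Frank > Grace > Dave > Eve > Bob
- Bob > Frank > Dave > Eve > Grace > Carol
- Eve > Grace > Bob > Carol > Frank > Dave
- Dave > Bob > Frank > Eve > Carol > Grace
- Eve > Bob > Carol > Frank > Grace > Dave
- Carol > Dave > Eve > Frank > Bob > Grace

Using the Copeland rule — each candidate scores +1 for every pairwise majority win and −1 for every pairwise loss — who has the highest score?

Bob

Pairwise results:
  Frank vs Eve: Frank wins 4–3.
  Frank vs Carol: Carol wins 5–2.
  Frank vs Grace: Frank wins 6–1.
  Frank vs Bob: Bob wins 4–3.
  Frank vs Dave: Frank wins 5–2.
  Eve vs Carol: Eve wins 4–3.
  Eve vs Grace: Eve wins 6–1.
  Eve vs Bob: Eve wins 4–3.
  Eve vs Dave: Dave wins 4–3.
  Carol vs Grace: Carol wins 5–2.
  Carol vs Bob: Bob wins 4–3.
  Carol vs Dave: Carol wins 5–2.
  Grace vs Bob: Bob wins 5–2.
  Grace vs Dave: Dave wins 4–3.
  Bob vs Dave: Bob wins 4–3.
Copeland scores (wins − losses):
  Frank: 3 − 2 = 1
  Eve: 3 − 2 = 1
  Carol: 3 − 2 = 1
  Grace: 0 − 5 = -5
  Bob: 4 − 1 = 3
  Dave: 2 − 3 = -1
Bob has the best Copeland score.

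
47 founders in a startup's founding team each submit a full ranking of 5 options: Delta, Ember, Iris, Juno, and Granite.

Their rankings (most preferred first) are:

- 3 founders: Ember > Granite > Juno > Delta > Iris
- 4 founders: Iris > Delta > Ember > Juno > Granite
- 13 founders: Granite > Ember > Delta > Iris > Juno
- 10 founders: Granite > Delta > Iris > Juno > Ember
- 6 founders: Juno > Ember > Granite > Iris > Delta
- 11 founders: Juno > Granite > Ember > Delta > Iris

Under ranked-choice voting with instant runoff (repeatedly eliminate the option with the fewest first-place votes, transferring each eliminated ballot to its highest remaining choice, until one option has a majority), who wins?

Round 1: Granite 23, Juno 17, Iris 4, Ember 3, Delta 0. Delta has the fewest and is eliminated.
Round 2: Granite 23, Juno 17, Iris 4, Ember 3. Ember has the fewest and is eliminated.
Round 3: Granite 26, Juno 17, Iris 4. Granite has a majority.

Granite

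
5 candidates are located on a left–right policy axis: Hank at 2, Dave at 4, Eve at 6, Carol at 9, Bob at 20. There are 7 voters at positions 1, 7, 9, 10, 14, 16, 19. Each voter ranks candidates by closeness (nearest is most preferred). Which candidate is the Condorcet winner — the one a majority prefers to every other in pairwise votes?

Carol

With single-peaked preferences on a line, the Condorcet winner is the candidate closest to the median voter.
The median voter (position 10) is closest to Carol at 9.
Check: Carol vs Hank — voters closer to Carol: 6 of 7.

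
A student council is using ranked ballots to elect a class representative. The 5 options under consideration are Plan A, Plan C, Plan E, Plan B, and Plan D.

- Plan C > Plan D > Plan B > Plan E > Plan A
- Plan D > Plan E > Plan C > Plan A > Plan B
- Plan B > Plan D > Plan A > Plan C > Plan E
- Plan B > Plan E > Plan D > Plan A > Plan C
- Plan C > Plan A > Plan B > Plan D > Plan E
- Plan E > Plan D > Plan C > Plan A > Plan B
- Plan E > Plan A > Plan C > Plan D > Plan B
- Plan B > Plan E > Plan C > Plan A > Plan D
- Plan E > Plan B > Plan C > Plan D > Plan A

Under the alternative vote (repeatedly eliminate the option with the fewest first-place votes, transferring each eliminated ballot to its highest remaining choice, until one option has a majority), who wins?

Plan B

Round 1: Plan E 3, Plan B 3, Plan C 2, Plan D 1, Plan A 0. Plan A has the fewest and is eliminated.
Round 2: Plan E 3, Plan B 3, Plan C 2, Plan D 1. Plan D has the fewest and is eliminated.
Round 3: Plan E 4, Plan B 3, Plan C 2. Plan C has the fewest and is eliminated.
Round 4: Plan B 5, Plan E 4. Plan B has a majority.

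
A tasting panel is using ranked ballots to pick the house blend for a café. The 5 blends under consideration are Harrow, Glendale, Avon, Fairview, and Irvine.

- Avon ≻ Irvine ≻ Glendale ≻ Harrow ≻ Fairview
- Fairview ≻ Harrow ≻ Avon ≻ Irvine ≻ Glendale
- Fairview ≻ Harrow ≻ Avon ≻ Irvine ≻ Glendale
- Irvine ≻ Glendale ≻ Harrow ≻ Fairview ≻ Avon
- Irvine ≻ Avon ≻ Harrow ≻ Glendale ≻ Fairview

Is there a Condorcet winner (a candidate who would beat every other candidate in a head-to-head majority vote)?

No

Head-to-head results (5 voters total):
Harrow vs Glendale: Harrow wins 3–2.
Harrow vs Avon: Harrow wins 3–2.
Harrow vs Fairview: Harrow wins 3–2.
Harrow vs Irvine: Irvine wins 3–2.
Glendale vs Avon: Avon wins 4–1.
Glendale vs Fairview: Glendale wins 3–2.
Glendale vs Irvine: Irvine wins 5–0.
Avon vs Fairview: Fairview wins 3–2.
Avon vs Irvine: Avon wins 3–2.
Fairview vs Irvine: Irvine wins 3–2.
No candidate beats all others: Harrow beats Avon beats Irvine beats Harrow, a majority cycle.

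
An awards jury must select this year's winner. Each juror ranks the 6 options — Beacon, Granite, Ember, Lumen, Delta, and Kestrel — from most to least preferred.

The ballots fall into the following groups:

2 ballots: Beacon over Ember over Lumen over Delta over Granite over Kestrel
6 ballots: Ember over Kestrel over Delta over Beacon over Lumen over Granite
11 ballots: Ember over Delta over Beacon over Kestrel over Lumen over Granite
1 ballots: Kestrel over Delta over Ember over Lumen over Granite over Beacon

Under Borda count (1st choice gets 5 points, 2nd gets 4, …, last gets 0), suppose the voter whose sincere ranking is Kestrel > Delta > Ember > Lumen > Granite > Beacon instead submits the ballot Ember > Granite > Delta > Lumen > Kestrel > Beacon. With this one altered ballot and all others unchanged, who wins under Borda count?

Borda totals with the altered ballot: Beacon 55, Granite 6, Ember 98, Lumen 25, Delta 69, Kestrel 47.
The winner is unchanged: still Ember.

Ember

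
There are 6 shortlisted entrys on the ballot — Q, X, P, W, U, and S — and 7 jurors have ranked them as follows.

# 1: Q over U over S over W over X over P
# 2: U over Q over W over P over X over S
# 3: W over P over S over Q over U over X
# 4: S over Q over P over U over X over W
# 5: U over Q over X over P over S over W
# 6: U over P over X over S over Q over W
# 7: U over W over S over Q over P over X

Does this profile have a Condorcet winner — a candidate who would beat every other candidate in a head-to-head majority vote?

Head-to-head results (7 voters total):
Q vs X: Q wins 6–1.
Q vs P: Q wins 5–2.
Q vs W: Q wins 5–2.
Q vs U: U wins 4–3.
Q vs S: S wins 4–3.
X vs P: P wins 5–2.
X vs W: W wins 4–3.
X vs U: U wins 7–0.
X vs S: S wins 4–3.
P vs W: W wins 4–3.
P vs U: U wins 5–2.
P vs S: P wins 4–3.
W vs U: U wins 6–1.
W vs S: S wins 4–3.
U vs S: U wins 5–2.
U beats each rival — Q (4–3), X (7–0), P (5–2), W (6–1), S (5–2) — so U is the Condorcet winner.

Yes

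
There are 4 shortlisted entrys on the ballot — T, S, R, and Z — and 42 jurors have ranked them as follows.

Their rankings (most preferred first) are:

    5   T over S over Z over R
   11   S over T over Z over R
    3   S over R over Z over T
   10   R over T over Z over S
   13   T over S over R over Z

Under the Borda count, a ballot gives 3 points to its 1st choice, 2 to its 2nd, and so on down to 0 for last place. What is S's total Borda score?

78

Borda scores:
  T: 5·3 + 11·2 + 3·0 + 10·2 + 13·3 = 96
  S: 5·2 + 11·3 + 3·3 + 10·0 + 13·2 = 78
  R: 5·0 + 11·0 + 3·2 + 10·3 + 13·1 = 49
  Z: 5·1 + 11·1 + 3·1 + 10·1 + 13·0 = 29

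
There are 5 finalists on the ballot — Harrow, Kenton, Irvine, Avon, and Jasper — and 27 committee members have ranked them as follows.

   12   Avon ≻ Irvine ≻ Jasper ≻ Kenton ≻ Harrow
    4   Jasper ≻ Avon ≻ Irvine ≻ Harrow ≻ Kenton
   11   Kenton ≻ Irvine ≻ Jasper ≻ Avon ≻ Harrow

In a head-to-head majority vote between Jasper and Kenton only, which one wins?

Ballots ranking Jasper above Kenton: 12+4 = 16.
Ballots ranking Kenton above Jasper: 11.
Jasper wins the head-to-head, 16–11.

Jasper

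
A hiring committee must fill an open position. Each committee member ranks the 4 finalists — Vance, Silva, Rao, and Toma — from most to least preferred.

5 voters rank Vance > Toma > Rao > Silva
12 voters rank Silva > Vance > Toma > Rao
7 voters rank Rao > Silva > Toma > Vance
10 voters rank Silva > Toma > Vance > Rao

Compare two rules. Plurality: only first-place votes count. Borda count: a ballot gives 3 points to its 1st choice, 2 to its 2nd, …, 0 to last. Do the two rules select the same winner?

Plurality first-place counts: Vance 5, Silva 22, Rao 7, Toma 0 → Silva.
Borda totals: Vance 49, Silva 80, Rao 26, Toma 49 → Silva.
The two rules agree on Silva.

Yes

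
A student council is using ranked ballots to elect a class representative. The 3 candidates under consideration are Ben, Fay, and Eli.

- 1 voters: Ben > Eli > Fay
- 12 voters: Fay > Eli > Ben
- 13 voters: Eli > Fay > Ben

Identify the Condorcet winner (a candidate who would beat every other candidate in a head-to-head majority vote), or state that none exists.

Head-to-head results (26 voters total):
Ben vs Fay: Fay wins 25–1.
Ben vs Eli: Eli wins 25–1.
Fay vs Eli: Eli wins 14–12.
Eli beats each rival — Ben (25–1), Fay (14–12) — so Eli is the Condorcet winner.

Eli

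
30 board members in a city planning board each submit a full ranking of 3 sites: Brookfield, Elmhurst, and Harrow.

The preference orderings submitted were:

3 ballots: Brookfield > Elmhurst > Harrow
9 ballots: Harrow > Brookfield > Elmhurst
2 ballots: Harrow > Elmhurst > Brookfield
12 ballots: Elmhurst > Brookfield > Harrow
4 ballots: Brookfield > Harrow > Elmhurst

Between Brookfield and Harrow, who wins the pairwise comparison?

Ballots ranking Brookfield above Harrow: 3+12+4 = 19.
Ballots ranking Harrow above Brookfield: 9+2 = 11.
Brookfield wins the head-to-head, 19–11.

Brookfield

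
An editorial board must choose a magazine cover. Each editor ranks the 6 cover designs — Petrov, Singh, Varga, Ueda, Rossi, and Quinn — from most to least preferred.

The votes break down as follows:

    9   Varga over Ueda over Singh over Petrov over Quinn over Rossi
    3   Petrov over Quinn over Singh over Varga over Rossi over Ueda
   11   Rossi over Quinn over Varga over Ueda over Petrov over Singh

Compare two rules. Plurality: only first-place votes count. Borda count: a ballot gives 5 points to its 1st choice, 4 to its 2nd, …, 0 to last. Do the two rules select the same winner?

Plurality first-place counts: Petrov 3, Singh 0, Varga 9, Ueda 0, Rossi 11, Quinn 0 → Rossi.
Borda totals: Petrov 44, Singh 36, Varga 84, Ueda 58, Rossi 58, Quinn 65 → Varga.
The two rules disagree: plurality picks Rossi, Borda picks Varga.

No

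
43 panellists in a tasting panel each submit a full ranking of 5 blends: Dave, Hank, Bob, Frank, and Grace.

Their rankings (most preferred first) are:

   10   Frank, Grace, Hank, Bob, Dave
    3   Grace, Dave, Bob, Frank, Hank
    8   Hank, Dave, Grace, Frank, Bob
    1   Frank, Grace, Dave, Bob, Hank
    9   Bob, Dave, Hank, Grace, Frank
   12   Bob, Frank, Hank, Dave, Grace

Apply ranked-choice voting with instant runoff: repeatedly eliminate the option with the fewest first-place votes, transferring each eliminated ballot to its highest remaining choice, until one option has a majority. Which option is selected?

Bob

Round 1: Bob 21, Frank 11, Hank 8, Grace 3, Dave 0. Dave has the fewest and is eliminated.
Round 2: Bob 21, Frank 11, Hank 8, Grace 3. Grace has the fewest and is eliminated.
Round 3: Bob 24, Frank 11, Hank 8. Bob has a majority.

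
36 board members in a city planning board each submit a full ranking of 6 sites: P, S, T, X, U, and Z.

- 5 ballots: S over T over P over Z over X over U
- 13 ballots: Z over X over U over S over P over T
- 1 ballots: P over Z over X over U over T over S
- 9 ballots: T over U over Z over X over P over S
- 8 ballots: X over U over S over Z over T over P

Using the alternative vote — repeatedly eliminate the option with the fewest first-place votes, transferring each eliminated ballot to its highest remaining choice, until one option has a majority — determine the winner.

Z

Round 1: Z 13, T 9, X 8, S 5, P 1, U 0. U has the fewest and is eliminated.
Round 2: Z 13, T 9, X 8, S 5, P 1. P has the fewest and is eliminated.
Round 3: Z 14, T 9, X 8, S 5. S has the fewest and is eliminated.
Round 4: T 14, Z 14, X 8. X has the fewest and is eliminated.
Round 5: Z 22, T 14. Z has a majority.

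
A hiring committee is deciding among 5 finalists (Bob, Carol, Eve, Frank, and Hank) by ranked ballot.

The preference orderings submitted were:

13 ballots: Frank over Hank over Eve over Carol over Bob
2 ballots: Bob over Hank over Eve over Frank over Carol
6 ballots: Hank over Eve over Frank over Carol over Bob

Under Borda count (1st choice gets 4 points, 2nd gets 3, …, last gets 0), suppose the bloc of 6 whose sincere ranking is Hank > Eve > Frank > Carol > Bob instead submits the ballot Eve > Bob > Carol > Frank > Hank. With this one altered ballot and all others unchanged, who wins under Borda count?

Borda totals with the altered ballot: Bob 26, Carol 25, Eve 54, Frank 60, Hank 45.
The switch changes the winner from Hank to Frank.

Frank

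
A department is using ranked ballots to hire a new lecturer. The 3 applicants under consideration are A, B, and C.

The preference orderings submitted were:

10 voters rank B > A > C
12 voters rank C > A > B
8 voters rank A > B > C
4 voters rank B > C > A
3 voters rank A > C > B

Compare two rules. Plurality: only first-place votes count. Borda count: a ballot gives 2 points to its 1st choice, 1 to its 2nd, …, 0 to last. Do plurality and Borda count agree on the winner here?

Plurality first-place counts: A 11, B 14, C 12 → B.
Borda totals: A 44, B 36, C 31 → A.
The two rules disagree: plurality picks B, Borda picks A.

No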